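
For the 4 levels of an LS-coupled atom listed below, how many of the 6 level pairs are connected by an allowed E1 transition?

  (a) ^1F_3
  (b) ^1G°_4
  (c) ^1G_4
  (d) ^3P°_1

(a)–(b): allowed.
(a)–(c): forbidden (parity).
(a)–(d): forbidden (ΔS, ΔL, ΔJ).
(b)–(c): allowed.
(b)–(d): forbidden (parity, ΔS, ΔL, ΔJ).
(c)–(d): forbidden (ΔS, ΔL, ΔJ).
Allowed pairs: 2 of 6.

2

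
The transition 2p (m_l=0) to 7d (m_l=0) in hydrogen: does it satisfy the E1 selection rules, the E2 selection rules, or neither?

E1

Δl = 2 − 1 = +1; l_i + l_f = 3.
Δm_l = +0.
E1 (Δl = ±1, |Δm_l| ≤ 1): satisfied.
E2 (Δl = 0,±2, l_i+l_f ≥ 2, |Δm_l| ≤ 2): not satisfied.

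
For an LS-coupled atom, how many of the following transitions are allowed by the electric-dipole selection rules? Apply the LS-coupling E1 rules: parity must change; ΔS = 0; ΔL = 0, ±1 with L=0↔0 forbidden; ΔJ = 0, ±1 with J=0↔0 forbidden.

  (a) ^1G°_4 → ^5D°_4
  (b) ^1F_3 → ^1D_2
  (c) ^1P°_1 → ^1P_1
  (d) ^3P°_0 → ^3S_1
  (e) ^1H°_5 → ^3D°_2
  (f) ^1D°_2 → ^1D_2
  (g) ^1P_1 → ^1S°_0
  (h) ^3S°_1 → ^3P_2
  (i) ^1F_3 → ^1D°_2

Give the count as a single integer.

(a) forbidden (parity, ΔS, ΔL fail)
(b) forbidden (parity fails)
(c) allowed
(d) allowed
(e) forbidden (parity, ΔS, ΔL, ΔJ fail)
(f) allowed
(g) allowed
(h) allowed
(i) allowed
Total allowed: 6 of 9.

6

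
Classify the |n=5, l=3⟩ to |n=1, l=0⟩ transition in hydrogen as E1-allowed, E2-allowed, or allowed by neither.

Δl = 0 − 3 = -3; l_i + l_f = 3.
E1 (Δl = ±1): not satisfied.
E2 (Δl = 0,±2, l_i+l_f ≥ 2): not satisfied.

neither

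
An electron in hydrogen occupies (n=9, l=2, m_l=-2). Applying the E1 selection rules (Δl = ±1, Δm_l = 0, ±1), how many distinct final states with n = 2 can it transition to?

1

E1 requires Δl = ±1, so l_f ∈ {1, 3}; with 0 ≤ l_f ≤ n_f−1 = 1, the allowed l_f values are {1}.
For l_f = 1: m_f ∈ {m_i−1, m_i, m_i+1} ∩ [−1, 1] = {-1} → 1 state.
Total: 1.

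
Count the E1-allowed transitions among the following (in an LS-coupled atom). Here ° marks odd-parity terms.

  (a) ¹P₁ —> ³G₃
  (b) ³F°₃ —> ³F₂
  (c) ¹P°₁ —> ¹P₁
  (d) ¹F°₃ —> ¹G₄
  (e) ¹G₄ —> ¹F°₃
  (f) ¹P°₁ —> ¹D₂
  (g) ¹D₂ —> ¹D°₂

6

(a) forbidden (parity, ΔS, ΔL, ΔJ fail)
(b) allowed
(c) allowed
(d) allowed
(e) allowed
(f) allowed
(g) allowed
Total allowed: 6 of 7.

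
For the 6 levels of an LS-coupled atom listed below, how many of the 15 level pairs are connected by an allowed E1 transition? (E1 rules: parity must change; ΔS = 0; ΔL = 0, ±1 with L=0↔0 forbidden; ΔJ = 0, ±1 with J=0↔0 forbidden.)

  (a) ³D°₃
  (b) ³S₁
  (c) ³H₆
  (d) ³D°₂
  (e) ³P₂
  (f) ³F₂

(a)–(b): forbidden (ΔL, ΔJ).
(a)–(c): forbidden (ΔL, ΔJ).
(a)–(d): forbidden (parity).
(a)–(e): allowed.
(a)–(f): allowed.
(b)–(c): forbidden (parity, ΔL, ΔJ).
(b)–(d): forbidden (ΔL).
(b)–(e): forbidden (parity).
(b)–(f): forbidden (parity, ΔL).
(c)–(d): forbidden (ΔL, ΔJ).
(c)–(e): forbidden (parity, ΔL, ΔJ).
(c)–(f): forbidden (parity, ΔL, ΔJ).
(d)–(e): allowed.
(d)–(f): allowed.
(e)–(f): forbidden (parity, ΔL).
Allowed pairs: 4 of 15.

4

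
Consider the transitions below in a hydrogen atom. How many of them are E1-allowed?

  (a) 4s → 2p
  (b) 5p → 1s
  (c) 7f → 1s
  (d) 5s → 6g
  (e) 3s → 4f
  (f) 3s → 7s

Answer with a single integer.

2

(a) allowed
(b) allowed
(c) forbidden — Δl = -3 (E1 requires Δl = ±1)
(d) forbidden — Δl = +4 (E1 requires Δl = ±1)
(e) forbidden — Δl = +3 (E1 requires Δl = ±1)
(f) forbidden — Δl = +0 (E1 requires Δl = ±1)
Total allowed: 2 of 6.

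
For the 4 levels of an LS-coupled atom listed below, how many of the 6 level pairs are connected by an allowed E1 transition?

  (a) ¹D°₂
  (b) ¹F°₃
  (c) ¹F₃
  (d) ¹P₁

(a)–(b): forbidden (parity).
(a)–(c): allowed.
(a)–(d): allowed.
(b)–(c): allowed.
(b)–(d): forbidden (ΔL, ΔJ).
(c)–(d): forbidden (parity, ΔL, ΔJ).
Allowed pairs: 3 of 6.

3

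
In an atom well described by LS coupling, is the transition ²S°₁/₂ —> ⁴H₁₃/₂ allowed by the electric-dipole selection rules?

Parity must change: odd → even — satisfied.
ΔS = 0: S: 1/2 → 3/2 — violated.
ΔL = 0, ±1 (not L=0↔0): L: 0 → 5, ΔL = +5 — violated.
ΔJ = 0, ±1 (not J=0↔0): J: 1/2 → 13/2, ΔJ = +6 — violated.
Rule(s) violated: ΔS, ΔL, ΔJ.

forbidden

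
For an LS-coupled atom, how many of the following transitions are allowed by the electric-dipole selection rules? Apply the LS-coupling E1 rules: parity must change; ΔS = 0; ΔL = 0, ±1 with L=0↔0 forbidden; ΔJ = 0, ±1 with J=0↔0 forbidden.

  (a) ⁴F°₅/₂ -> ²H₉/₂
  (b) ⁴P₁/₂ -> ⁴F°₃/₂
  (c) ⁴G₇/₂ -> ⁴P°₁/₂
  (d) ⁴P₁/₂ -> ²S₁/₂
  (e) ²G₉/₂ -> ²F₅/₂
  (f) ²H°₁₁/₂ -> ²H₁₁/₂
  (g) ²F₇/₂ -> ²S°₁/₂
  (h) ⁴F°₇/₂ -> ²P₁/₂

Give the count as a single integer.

(a) forbidden (ΔS, ΔL, ΔJ fail)
(b) forbidden (ΔL fails)
(c) forbidden (ΔL, ΔJ fail)
(d) forbidden (parity, ΔS fail)
(e) forbidden (parity, ΔJ fail)
(f) allowed
(g) forbidden (ΔL, ΔJ fail)
(h) forbidden (ΔS, ΔL, ΔJ fail)
Total allowed: 1 of 8.

1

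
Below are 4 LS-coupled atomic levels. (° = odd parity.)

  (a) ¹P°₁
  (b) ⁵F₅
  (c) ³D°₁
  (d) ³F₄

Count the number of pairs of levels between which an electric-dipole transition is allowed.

0

(a)–(b): forbidden (ΔS, ΔL, ΔJ).
(a)–(c): forbidden (parity, ΔS).
(a)–(d): forbidden (ΔS, ΔL, ΔJ).
(b)–(c): forbidden (ΔS, ΔJ).
(b)–(d): forbidden (parity, ΔS).
(c)–(d): forbidden (ΔJ).
Allowed pairs: 0 of 6.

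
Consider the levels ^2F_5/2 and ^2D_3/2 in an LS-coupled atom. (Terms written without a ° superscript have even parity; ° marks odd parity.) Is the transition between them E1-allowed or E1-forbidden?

Initial level: S=1/2, L=3, J=5/2, parity even. Final level: S=1/2, L=2, J=3/2, parity even.
Parity must change: even → even — fails.
ΔS = 0: S: 1/2 → 1/2 — ok.
ΔL = 0, ±1 (not L=0↔0): L: 3 → 2, ΔL = -1 — ok.
ΔJ = 0, ±1 (not J=0↔0): J: 5/2 → 3/2, ΔJ = -1 — ok.
Rule(s) violated: parity.

forbidden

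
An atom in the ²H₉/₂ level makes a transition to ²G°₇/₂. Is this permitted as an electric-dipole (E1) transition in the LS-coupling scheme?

ΔL = 0, ±1 (not L=0↔0): L: 5 → 4, ΔL = -1 — ✓.
ΔJ = 0, ±1 (not J=0↔0): J: 9/2 → 7/2, ΔJ = -1 — ✓.
ΔS = 0: S: 1/2 → 1/2 — ✓.
Parity must change: even → odd — ✓.
All four E1 rules are satisfied.

allowed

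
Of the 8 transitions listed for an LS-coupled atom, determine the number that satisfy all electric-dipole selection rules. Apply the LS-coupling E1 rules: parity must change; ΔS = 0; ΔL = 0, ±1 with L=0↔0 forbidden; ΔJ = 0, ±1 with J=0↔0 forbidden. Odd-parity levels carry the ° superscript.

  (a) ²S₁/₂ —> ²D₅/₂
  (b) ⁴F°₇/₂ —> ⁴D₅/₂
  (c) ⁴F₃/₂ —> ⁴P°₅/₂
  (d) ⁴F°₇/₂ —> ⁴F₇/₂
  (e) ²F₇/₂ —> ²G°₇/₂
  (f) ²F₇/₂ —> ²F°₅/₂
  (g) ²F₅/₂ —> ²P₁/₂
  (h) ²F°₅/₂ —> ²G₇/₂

(a) forbidden (parity, ΔL, ΔJ fail)
(b) allowed
(c) forbidden (ΔL fails)
(d) allowed
(e) allowed
(f) allowed
(g) forbidden (parity, ΔL, ΔJ fail)
(h) allowed
Total allowed: 5 of 8.

5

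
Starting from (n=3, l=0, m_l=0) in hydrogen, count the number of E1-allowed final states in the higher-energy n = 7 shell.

E1 requires Δl = ±1, so l_f ∈ {-1, 1}; with 0 ≤ l_f ≤ n_f−1 = 6, the allowed l_f values are {1}.
For l_f = 1: m_f ∈ {m_i−1, m_i, m_i+1} ∩ [−1, 1] = {-1, 0, 1} → 3 states.
Total: 3.

3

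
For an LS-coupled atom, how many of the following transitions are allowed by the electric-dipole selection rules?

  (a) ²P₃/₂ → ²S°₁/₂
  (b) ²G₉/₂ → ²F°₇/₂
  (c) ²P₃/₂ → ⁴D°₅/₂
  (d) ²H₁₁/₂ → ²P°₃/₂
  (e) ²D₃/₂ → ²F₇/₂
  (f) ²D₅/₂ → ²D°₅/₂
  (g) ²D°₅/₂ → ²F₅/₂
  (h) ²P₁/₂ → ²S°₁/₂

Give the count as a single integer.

5

(a) allowed
(b) allowed
(c) forbidden (ΔS fails)
(d) forbidden (ΔL, ΔJ fail)
(e) forbidden (parity, ΔJ fail)
(f) allowed
(g) allowed
(h) allowed
Total allowed: 5 of 8.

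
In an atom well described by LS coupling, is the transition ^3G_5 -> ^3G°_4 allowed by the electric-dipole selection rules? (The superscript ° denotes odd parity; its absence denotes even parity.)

allowed

Parity must change: even → odd — satisfied.
ΔS = 0: S: 1 → 1 — satisfied.
ΔL = 0, ±1 (not L=0↔0): L: 4 → 4, ΔL = +0 — satisfied.
ΔJ = 0, ±1 (not J=0↔0): J: 5 → 4, ΔJ = -1 — satisfied.
All four E1 rules are satisfied.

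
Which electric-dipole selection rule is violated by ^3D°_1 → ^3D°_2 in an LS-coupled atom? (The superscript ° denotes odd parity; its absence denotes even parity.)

parity

Reading off the term symbols: S 1→1, L 2→2, J 1→2, parity odd→odd.
Parity must change: odd → odd — violated.
ΔS = 0: S: 1 → 1 — satisfied.
ΔL = 0, ±1 (not L=0↔0): L: 2 → 2, ΔL = +0 — satisfied.
ΔJ = 0, ±1 (not J=0↔0): J: 1 → 2, ΔJ = +1 — satisfied.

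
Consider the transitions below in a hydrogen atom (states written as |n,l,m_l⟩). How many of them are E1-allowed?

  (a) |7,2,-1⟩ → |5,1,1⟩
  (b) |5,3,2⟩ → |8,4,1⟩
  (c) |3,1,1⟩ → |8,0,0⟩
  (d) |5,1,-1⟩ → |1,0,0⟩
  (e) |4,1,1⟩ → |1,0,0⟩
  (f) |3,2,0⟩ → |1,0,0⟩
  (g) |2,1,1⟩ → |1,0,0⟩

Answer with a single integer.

(a) forbidden — Δm_l = +2 (E1 requires Δm_l = 0, ±1)
(b) allowed
(c) allowed
(d) allowed
(e) allowed
(f) forbidden — Δl = -2 (E1 requires Δl = ±1)
(g) allowed
Total allowed: 5 of 7.

5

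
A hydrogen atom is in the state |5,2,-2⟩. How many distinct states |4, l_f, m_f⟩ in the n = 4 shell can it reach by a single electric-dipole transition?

E1 requires Δl = ±1, so l_f ∈ {1, 3}; with 0 ≤ l_f ≤ n_f−1 = 3, the allowed l_f values are {1, 3}.
For l_f = 1: m_f ∈ {m_i−1, m_i, m_i+1} ∩ [−1, 1] = {-1} → 1 state.
For l_f = 3: m_f ∈ {m_i−1, m_i, m_i+1} ∩ [−3, 3] = {-3, -2, -1} → 3 states.
Total: 4.

4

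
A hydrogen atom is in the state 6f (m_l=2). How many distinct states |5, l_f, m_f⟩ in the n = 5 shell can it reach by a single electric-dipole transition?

E1 requires Δl = ±1, so l_f ∈ {2, 4}; with 0 ≤ l_f ≤ n_f−1 = 4, the allowed l_f values are {2, 4}.
For l_f = 2: m_f ∈ {m_i−1, m_i, m_i+1} ∩ [−2, 2] = {1, 2} → 2 states.
For l_f = 4: m_f ∈ {m_i−1, m_i, m_i+1} ∩ [−4, 4] = {1, 2, 3} → 3 states.
Total: 5.

5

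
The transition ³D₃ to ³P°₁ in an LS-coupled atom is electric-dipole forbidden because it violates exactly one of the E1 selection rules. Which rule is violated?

Reading off the term symbols: S 1→1, L 2→1, J 3→1, parity even→odd.
Parity must change: even → odd — satisfied.
ΔS = 0: S: 1 → 1 — satisfied.
ΔL = 0, ±1 (not L=0↔0): L: 2 → 1, ΔL = -1 — satisfied.
ΔJ = 0, ±1 (not J=0↔0): J: 3 → 1, ΔJ = -2 — violated.

the ΔJ = 0, ±1 rule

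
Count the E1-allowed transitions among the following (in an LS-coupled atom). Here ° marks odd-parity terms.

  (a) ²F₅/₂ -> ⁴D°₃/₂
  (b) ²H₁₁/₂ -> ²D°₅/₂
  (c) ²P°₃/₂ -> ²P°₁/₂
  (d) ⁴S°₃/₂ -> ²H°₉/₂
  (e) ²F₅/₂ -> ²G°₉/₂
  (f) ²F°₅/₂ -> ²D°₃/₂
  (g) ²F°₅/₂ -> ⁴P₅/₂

0

(a) forbidden (ΔS fails)
(b) forbidden (ΔL, ΔJ fail)
(c) forbidden (parity fails)
(d) forbidden (parity, ΔS, ΔL, ΔJ fail)
(e) forbidden (ΔJ fails)
(f) forbidden (parity fails)
(g) forbidden (ΔS, ΔL fail)
Total allowed: 0 of 7.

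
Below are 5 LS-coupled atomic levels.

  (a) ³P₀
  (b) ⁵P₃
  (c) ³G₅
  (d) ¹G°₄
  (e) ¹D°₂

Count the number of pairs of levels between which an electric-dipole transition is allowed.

(a)–(b): forbidden (parity, ΔS, ΔJ).
(a)–(c): forbidden (parity, ΔL, ΔJ).
(a)–(d): forbidden (ΔS, ΔL, ΔJ).
(a)–(e): forbidden (ΔS, ΔJ).
(b)–(c): forbidden (parity, ΔS, ΔL, ΔJ).
(b)–(d): forbidden (ΔS, ΔL).
(b)–(e): forbidden (ΔS).
(c)–(d): forbidden (ΔS).
(c)–(e): forbidden (ΔS, ΔL, ΔJ).
(d)–(e): forbidden (parity, ΔL, ΔJ).
Allowed pairs: 0 of 10.

0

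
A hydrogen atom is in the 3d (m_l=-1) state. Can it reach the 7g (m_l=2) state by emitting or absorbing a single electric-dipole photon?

Δl = 4 − 2 = +2; the E1 rule Δl = ±1 is violated.
Δm_l = 2 − (-1) = +3. E1 requires Δm_l = 0, ±1: violated.
The transition is electric-dipole forbidden.

forbidden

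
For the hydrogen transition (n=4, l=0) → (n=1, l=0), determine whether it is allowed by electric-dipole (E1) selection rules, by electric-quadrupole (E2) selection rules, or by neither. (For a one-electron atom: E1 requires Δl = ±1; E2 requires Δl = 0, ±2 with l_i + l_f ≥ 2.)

Δl = 0 − 0 = +0; l_i + l_f = 0.
E1 (Δl = ±1): not satisfied.
E2 (Δl = 0,±2, l_i+l_f ≥ 2): not satisfied.

neither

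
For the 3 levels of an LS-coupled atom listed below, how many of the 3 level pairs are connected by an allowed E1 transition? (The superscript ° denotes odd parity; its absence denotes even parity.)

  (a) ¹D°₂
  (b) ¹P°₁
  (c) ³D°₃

(a)–(b): forbidden (parity).
(a)–(c): forbidden (parity, ΔS).
(b)–(c): forbidden (parity, ΔS, ΔJ).
Allowed pairs: 0 of 3.

0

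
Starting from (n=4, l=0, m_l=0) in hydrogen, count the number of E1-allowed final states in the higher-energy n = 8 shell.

3

E1 requires Δl = ±1, so l_f ∈ {-1, 1}; with 0 ≤ l_f ≤ n_f−1 = 7, the allowed l_f values are {1}.
For l_f = 1: m_f ∈ {m_i−1, m_i, m_i+1} ∩ [−1, 1] = {-1, 0, 1} → 3 states.
Total: 3.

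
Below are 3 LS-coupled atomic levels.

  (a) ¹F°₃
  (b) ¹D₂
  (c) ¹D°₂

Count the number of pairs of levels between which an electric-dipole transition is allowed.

(a)–(b): allowed.
(a)–(c): forbidden (parity).
(b)–(c): allowed.
Allowed pairs: 2 of 3.

2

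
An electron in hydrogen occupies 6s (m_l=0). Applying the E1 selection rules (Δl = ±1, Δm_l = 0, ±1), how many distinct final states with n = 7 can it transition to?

3

E1 requires Δl = ±1, so l_f ∈ {-1, 1}; with 0 ≤ l_f ≤ n_f−1 = 6, the allowed l_f values are {1}.
For l_f = 1: m_f ∈ {m_i−1, m_i, m_i+1} ∩ [−1, 1] = {-1, 0, 1} → 3 states.
Total: 3.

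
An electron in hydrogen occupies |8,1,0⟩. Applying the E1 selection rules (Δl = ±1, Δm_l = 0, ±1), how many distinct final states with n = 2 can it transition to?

1

E1 requires Δl = ±1, so l_f ∈ {0, 2}; with 0 ≤ l_f ≤ n_f−1 = 1, the allowed l_f values are {0}.
For l_f = 0: m_f ∈ {m_i−1, m_i, m_i+1} ∩ [−0, 0] = {0} → 1 state.
Total: 1.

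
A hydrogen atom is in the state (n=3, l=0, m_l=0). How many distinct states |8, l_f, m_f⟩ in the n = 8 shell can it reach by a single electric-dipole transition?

E1 requires Δl = ±1, so l_f ∈ {-1, 1}; with 0 ≤ l_f ≤ n_f−1 = 7, the allowed l_f values are {1}.
For l_f = 1: m_f ∈ {m_i−1, m_i, m_i+1} ∩ [−1, 1] = {-1, 0, 1} → 3 states.
Total: 3.

3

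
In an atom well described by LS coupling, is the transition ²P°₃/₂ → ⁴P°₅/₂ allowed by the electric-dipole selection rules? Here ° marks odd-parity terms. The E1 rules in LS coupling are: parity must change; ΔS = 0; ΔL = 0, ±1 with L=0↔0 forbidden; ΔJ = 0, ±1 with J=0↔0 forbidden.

forbidden

ΔJ = 0, ±1 (not J=0↔0): J: 3/2 → 5/2, ΔJ = +1 — passes.
Parity must change: odd → odd — fails.
ΔL = 0, ±1 (not L=0↔0): L: 1 → 1, ΔL = +0 — passes.
ΔS = 0: S: 1/2 → 3/2 — fails.
Rule(s) violated: parity, ΔS.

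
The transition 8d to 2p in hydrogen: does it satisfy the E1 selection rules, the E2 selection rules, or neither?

E1

Δl = 1 − 2 = -1; l_i + l_f = 3.
E1 (Δl = ±1): satisfied.
E2 (Δl = 0,±2, l_i+l_f ≥ 2): not satisfied.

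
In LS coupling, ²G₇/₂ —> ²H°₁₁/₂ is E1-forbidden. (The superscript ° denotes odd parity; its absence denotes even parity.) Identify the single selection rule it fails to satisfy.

the ΔJ = 0, ±1 rule

Parity must change: even → odd — satisfied.
ΔS = 0: S: 1/2 → 1/2 — satisfied.
ΔL = 0, ±1 (not L=0↔0): L: 4 → 5, ΔL = +1 — satisfied.
ΔJ = 0, ±1 (not J=0↔0): J: 7/2 → 11/2, ΔJ = +2 — violated.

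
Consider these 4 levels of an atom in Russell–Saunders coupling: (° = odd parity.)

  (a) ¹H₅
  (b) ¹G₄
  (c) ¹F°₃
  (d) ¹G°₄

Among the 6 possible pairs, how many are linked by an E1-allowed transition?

(a)–(b): forbidden (parity).
(a)–(c): forbidden (ΔL, ΔJ).
(a)–(d): allowed.
(b)–(c): allowed.
(b)–(d): allowed.
(c)–(d): forbidden (parity).
Allowed pairs: 3 of 6.

3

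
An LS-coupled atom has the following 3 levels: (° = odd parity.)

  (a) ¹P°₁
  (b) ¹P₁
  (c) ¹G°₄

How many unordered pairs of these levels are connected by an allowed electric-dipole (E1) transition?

1

(a)–(b): allowed.
(a)–(c): forbidden (parity, ΔL, ΔJ).
(b)–(c): forbidden (ΔL, ΔJ).
Allowed pairs: 1 of 3.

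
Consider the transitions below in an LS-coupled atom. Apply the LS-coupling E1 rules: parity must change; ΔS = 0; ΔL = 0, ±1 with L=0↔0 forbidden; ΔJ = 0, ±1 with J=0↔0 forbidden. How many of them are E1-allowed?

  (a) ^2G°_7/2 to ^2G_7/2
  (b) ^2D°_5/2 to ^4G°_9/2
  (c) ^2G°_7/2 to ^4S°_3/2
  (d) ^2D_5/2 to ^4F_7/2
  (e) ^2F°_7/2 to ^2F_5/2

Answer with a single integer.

2

(a) allowed
(b) forbidden (parity, ΔS, ΔL, ΔJ fail)
(c) forbidden (parity, ΔS, ΔL, ΔJ fail)
(d) forbidden (parity, ΔS fail)
(e) allowed
Total allowed: 2 of 5.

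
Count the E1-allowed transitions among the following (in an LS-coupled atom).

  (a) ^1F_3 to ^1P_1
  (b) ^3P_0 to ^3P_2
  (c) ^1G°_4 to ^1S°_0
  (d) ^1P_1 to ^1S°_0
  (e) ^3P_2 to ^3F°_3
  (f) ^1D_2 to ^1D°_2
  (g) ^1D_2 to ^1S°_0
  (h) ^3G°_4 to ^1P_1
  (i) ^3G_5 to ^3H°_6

(a) forbidden (parity, ΔL, ΔJ fail)
(b) forbidden (parity, ΔJ fail)
(c) forbidden (parity, ΔL, ΔJ fail)
(d) allowed
(e) forbidden (ΔL fails)
(f) allowed
(g) forbidden (ΔL, ΔJ fail)
(h) forbidden (ΔS, ΔL, ΔJ fail)
(i) allowed
Total allowed: 3 of 9.

3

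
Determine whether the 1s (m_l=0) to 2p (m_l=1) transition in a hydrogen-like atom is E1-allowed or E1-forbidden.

Initial l = 0, final l = 1, so Δl = +1. E1 requires Δl = ±1: passes.
Δm_l = 1 − (0) = +1. E1 requires Δm_l = 0, ±1: passes.
All E1 selection rules are satisfied.

allowed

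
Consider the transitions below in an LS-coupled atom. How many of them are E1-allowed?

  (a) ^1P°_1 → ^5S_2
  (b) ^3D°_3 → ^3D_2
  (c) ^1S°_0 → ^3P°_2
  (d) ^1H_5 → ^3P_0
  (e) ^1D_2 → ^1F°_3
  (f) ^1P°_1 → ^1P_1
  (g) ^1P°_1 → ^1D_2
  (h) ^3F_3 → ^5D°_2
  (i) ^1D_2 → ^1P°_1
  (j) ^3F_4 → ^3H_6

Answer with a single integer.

5

(a) forbidden (ΔS fails)
(b) allowed
(c) forbidden (parity, ΔS, ΔJ fail)
(d) forbidden (parity, ΔS, ΔL, ΔJ fail)
(e) allowed
(f) allowed
(g) allowed
(h) forbidden (ΔS fails)
(i) allowed
(j) forbidden (parity, ΔL, ΔJ fail)
Total allowed: 5 of 10.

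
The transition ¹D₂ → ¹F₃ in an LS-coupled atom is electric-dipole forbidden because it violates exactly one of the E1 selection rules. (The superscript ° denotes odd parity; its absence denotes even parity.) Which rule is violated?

parity

Reading off the term symbols: S 0→0, L 2→3, J 2→3, parity even→even.
Parity must change: even → even — fails.
ΔS = 0: S: 0 → 0 — ok.
ΔL = 0, ±1 (not L=0↔0): L: 2 → 3, ΔL = +1 — ok.
ΔJ = 0, ±1 (not J=0↔0): J: 2 → 3, ΔJ = +1 — ok.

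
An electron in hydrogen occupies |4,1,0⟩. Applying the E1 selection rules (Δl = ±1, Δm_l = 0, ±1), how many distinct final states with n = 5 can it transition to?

E1 requires Δl = ±1, so l_f ∈ {0, 2}; with 0 ≤ l_f ≤ n_f−1 = 4, the allowed l_f values are {0, 2}.
For l_f = 0: m_f ∈ {m_i−1, m_i, m_i+1} ∩ [−0, 0] = {0} → 1 state.
For l_f = 2: m_f ∈ {m_i−1, m_i, m_i+1} ∩ [−2, 2] = {-1, 0, 1} → 3 states.
Total: 4.

4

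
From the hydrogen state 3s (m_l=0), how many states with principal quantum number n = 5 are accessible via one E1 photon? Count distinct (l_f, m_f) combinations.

3

E1 requires Δl = ±1, so l_f ∈ {-1, 1}; with 0 ≤ l_f ≤ n_f−1 = 4, the allowed l_f values are {1}.
For l_f = 1: m_f ∈ {m_i−1, m_i, m_i+1} ∩ [−1, 1] = {-1, 0, 1} → 3 states.
Total: 3.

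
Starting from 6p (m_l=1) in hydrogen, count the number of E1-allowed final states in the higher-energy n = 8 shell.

4

E1 requires Δl = ±1, so l_f ∈ {0, 2}; with 0 ≤ l_f ≤ n_f−1 = 7, the allowed l_f values are {0, 2}.
For l_f = 0: m_f ∈ {m_i−1, m_i, m_i+1} ∩ [−0, 0] = {0} → 1 state.
For l_f = 2: m_f ∈ {m_i−1, m_i, m_i+1} ∩ [−2, 2] = {0, 1, 2} → 3 states.
Total: 4.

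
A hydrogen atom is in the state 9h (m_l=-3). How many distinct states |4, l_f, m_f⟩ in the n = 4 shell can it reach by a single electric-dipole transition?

0

E1 requires l_f ∈ {4, 6}, but neither lies in [0, 3], so no final state is reachable.
Total: 0.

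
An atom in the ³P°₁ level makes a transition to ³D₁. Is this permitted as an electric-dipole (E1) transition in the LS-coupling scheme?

allowed

Initial level: S=1, L=1, J=1, parity odd. Final level: S=1, L=2, J=1, parity even.
Parity must change: odd → even — ✓.
ΔL = 0, ±1 (not L=0↔0): L: 1 → 2, ΔL = +1 — ✓.
ΔJ = 0, ±1 (not J=0↔0): J: 1 → 1, ΔJ = +0 — ✓.
ΔS = 0: S: 1 → 1 — ✓.
All four E1 rules are satisfied.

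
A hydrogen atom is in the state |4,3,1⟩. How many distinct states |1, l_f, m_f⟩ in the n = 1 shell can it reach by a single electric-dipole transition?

0

E1 requires l_f ∈ {2, 4}, but neither lies in [0, 0], so no final state is reachable.
Total: 0.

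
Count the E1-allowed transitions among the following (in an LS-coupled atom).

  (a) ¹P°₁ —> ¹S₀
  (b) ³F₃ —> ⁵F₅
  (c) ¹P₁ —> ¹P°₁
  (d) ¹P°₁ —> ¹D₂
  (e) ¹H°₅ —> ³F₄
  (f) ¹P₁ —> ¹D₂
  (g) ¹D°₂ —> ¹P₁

(a) allowed
(b) forbidden (parity, ΔS, ΔJ fail)
(c) allowed
(d) allowed
(e) forbidden (ΔS, ΔL fail)
(f) forbidden (parity fails)
(g) allowed
Total allowed: 4 of 7.

4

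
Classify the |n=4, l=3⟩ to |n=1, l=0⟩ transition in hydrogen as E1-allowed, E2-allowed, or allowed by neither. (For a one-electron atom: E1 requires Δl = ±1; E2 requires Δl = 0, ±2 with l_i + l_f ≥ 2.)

neither

Δl = 0 − 3 = -3; l_i + l_f = 3.
E1 (Δl = ±1): not satisfied.
E2 (Δl = 0,±2, l_i+l_f ≥ 2): not satisfied.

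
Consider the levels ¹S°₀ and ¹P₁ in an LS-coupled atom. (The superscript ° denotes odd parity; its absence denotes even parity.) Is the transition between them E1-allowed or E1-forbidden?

allowed

Parity must change: odd → even — satisfied.
ΔS = 0: S: 0 → 0 — satisfied.
ΔL = 0, ±1 (not L=0↔0): L: 0 → 1, ΔL = +1 — satisfied.
ΔJ = 0, ±1 (not J=0↔0): J: 0 → 1, ΔJ = +1 — satisfied.
All four E1 rules are satisfied.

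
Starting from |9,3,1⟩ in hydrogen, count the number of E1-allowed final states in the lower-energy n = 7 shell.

E1 requires Δl = ±1, so l_f ∈ {2, 4}; with 0 ≤ l_f ≤ n_f−1 = 6, the allowed l_f values are {2, 4}.
For l_f = 2: m_f ∈ {m_i−1, m_i, m_i+1} ∩ [−2, 2] = {0, 1, 2} → 3 states.
For l_f = 4: m_f ∈ {m_i−1, m_i, m_i+1} ∩ [−4, 4] = {0, 1, 2} → 3 states.
Total: 6.

6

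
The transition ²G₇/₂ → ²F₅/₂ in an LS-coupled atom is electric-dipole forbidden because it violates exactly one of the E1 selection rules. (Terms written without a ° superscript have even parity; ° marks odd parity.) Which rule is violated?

parity

Parity must change: even → even — violated.
ΔS = 0: S: 1/2 → 1/2 — satisfied.
ΔL = 0, ±1 (not L=0↔0): L: 4 → 3, ΔL = -1 — satisfied.
ΔJ = 0, ±1 (not J=0↔0): J: 7/2 → 5/2, ΔJ = -1 — satisfied.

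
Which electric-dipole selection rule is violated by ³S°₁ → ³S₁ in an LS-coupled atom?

the L=0 ↔ L=0 exclusion

Reading off the term symbols: S 1→1, L 0→0, J 1→1, parity odd→even.
Parity must change: odd → even — ✓.
ΔS = 0: S: 1 → 1 — ✓.
ΔL = 0, ±1 (not L=0↔0): L: 0 → 0, ΔL = +0 — ✗.
ΔJ = 0, ±1 (not J=0↔0): J: 1 → 1, ΔJ = +0 — ✓.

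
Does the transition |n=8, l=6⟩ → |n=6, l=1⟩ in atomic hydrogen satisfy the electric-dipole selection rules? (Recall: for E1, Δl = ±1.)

forbidden

l: 6 → 1 (Δl = -5). Δl = ±1 fails.
The transition is electric-dipole forbidden.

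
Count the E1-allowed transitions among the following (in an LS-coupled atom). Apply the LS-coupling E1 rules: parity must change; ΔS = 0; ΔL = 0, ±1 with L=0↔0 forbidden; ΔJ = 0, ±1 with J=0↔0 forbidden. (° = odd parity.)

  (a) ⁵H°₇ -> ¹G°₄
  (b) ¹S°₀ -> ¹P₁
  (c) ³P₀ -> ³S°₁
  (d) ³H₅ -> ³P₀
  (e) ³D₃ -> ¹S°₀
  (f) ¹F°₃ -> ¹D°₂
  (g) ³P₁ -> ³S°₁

(a) forbidden (parity, ΔS, ΔJ fail)
(b) allowed
(c) allowed
(d) forbidden (parity, ΔL, ΔJ fail)
(e) forbidden (ΔS, ΔL, ΔJ fail)
(f) forbidden (parity fails)
(g) allowed
Total allowed: 3 of 7.

3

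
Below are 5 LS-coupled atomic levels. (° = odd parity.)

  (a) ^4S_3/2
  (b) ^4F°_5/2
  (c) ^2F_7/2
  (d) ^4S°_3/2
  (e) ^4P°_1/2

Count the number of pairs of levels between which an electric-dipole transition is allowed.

(a)–(b): forbidden (ΔL).
(a)–(c): forbidden (parity, ΔS, ΔL, ΔJ).
(a)–(d): forbidden (ΔL).
(a)–(e): allowed.
(b)–(c): forbidden (ΔS).
(b)–(d): forbidden (parity, ΔL).
(b)–(e): forbidden (parity, ΔL, ΔJ).
(c)–(d): forbidden (ΔS, ΔL, ΔJ).
(c)–(e): forbidden (ΔS, ΔL, ΔJ).
(d)–(e): forbidden (parity).
Allowed pairs: 1 of 10.

1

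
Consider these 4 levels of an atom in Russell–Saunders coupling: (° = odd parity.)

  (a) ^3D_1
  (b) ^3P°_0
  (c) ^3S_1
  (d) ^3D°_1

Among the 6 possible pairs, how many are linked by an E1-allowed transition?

3

(a)–(b): allowed.
(a)–(c): forbidden (parity, ΔL).
(a)–(d): allowed.
(b)–(c): allowed.
(b)–(d): forbidden (parity).
(c)–(d): forbidden (ΔL).
Allowed pairs: 3 of 6.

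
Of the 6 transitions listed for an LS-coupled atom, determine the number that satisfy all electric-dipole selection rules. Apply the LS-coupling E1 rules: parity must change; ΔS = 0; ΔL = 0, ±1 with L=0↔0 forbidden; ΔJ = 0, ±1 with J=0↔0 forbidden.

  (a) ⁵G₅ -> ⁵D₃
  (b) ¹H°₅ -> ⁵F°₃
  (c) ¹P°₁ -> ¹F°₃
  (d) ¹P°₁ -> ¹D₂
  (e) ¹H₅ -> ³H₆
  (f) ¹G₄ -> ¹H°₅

2

(a) forbidden (parity, ΔL, ΔJ fail)
(b) forbidden (parity, ΔS, ΔL, ΔJ fail)
(c) forbidden (parity, ΔL, ΔJ fail)
(d) allowed
(e) forbidden (parity, ΔS fail)
(f) allowed
Total allowed: 2 of 6.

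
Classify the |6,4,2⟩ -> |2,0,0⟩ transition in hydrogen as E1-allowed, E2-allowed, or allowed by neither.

Δl = 0 − 4 = -4; l_i + l_f = 4.
Δm_l = -2.
E1 (Δl = ±1, |Δm_l| ≤ 1): not satisfied.
E2 (Δl = 0,±2, l_i+l_f ≥ 2, |Δm_l| ≤ 2): not satisfied.

neither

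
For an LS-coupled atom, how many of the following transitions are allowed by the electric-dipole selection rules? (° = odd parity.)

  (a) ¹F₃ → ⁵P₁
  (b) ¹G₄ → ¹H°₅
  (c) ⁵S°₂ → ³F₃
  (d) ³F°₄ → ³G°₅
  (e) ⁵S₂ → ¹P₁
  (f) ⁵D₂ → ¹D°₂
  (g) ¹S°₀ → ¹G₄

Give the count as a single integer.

(a) forbidden (parity, ΔS, ΔL, ΔJ fail)
(b) allowed
(c) forbidden (ΔS, ΔL fail)
(d) forbidden (parity fails)
(e) forbidden (parity, ΔS fail)
(f) forbidden (ΔS fails)
(g) forbidden (ΔL, ΔJ fail)
Total allowed: 1 of 7.

1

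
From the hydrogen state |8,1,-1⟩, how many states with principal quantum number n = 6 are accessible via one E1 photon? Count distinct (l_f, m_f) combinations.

E1 requires Δl = ±1, so l_f ∈ {0, 2}; with 0 ≤ l_f ≤ n_f−1 = 5, the allowed l_f values are {0, 2}.
For l_f = 0: m_f ∈ {m_i−1, m_i, m_i+1} ∩ [−0, 0] = {0} → 1 state.
For l_f = 2: m_f ∈ {m_i−1, m_i, m_i+1} ∩ [−2, 2] = {-2, -1, 0} → 3 states.
Total: 4.

4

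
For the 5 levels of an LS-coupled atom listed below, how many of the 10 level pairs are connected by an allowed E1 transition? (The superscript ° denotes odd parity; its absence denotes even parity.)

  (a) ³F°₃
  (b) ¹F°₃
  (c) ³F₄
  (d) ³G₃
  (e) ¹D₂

3

(a)–(b): forbidden (parity, ΔS).
(a)–(c): allowed.
(a)–(d): allowed.
(a)–(e): forbidden (ΔS).
(b)–(c): forbidden (ΔS).
(b)–(d): forbidden (ΔS).
(b)–(e): allowed.
(c)–(d): forbidden (parity).
(c)–(e): forbidden (parity, ΔS, ΔJ).
(d)–(e): forbidden (parity, ΔS, ΔL).
Allowed pairs: 3 of 10.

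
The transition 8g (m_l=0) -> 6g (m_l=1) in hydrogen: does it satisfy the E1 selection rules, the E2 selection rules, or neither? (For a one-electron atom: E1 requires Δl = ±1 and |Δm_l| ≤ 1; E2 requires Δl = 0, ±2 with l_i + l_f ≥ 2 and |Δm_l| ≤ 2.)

Δl = 4 − 4 = +0; l_i + l_f = 8.
Δm_l = +1.
E1 (Δl = ±1, |Δm_l| ≤ 1): not satisfied.
E2 (Δl = 0,±2, l_i+l_f ≥ 2, |Δm_l| ≤ 2): satisfied.

E2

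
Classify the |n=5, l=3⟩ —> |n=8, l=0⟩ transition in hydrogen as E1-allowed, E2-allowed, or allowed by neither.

Δl = 0 − 3 = -3; l_i + l_f = 3.
E1 (Δl = ±1): not satisfied.
E2 (Δl = 0,±2, l_i+l_f ≥ 2): not satisfied.

neither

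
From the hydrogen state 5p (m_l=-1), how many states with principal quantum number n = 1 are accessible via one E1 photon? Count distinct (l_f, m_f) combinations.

E1 requires Δl = ±1, so l_f ∈ {0, 2}; with 0 ≤ l_f ≤ n_f−1 = 0, the allowed l_f values are {0}.
For l_f = 0: m_f ∈ {m_i−1, m_i, m_i+1} ∩ [−0, 0] = {0} → 1 state.
Total: 1.

1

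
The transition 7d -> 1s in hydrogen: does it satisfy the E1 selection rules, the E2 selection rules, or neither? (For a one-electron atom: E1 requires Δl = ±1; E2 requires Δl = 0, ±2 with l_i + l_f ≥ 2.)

Δl = 0 − 2 = -2; l_i + l_f = 2.
E1 (Δl = ±1): not satisfied.
E2 (Δl = 0,±2, l_i+l_f ≥ 2): satisfied.

E2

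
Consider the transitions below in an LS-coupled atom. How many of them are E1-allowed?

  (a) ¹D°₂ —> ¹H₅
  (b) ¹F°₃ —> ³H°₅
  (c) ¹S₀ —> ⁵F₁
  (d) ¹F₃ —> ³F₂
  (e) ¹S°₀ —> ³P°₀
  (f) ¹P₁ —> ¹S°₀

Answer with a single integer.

1

(a) forbidden (ΔL, ΔJ fail)
(b) forbidden (parity, ΔS, ΔL, ΔJ fail)
(c) forbidden (parity, ΔS, ΔL fail)
(d) forbidden (parity, ΔS fail)
(e) forbidden (parity, ΔS, ΔJ fail)
(f) allowed
Total allowed: 1 of 6.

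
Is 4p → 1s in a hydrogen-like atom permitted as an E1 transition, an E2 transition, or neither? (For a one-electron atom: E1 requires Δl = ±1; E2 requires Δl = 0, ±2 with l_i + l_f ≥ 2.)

E1

Δl = 0 − 1 = -1; l_i + l_f = 1.
E1 (Δl = ±1): satisfied.
E2 (Δl = 0,±2, l_i+l_f ≥ 2): not satisfied.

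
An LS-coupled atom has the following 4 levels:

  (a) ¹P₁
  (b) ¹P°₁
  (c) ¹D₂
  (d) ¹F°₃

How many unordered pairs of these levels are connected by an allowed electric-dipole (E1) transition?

(a)–(b): allowed.
(a)–(c): forbidden (parity).
(a)–(d): forbidden (ΔL, ΔJ).
(b)–(c): allowed.
(b)–(d): forbidden (parity, ΔL, ΔJ).
(c)–(d): allowed.
Allowed pairs: 3 of 6.

3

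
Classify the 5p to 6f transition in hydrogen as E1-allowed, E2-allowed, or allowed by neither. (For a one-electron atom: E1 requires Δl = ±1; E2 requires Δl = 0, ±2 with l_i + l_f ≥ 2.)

E2

Δl = 3 − 1 = +2; l_i + l_f = 4.
E1 (Δl = ±1): not satisfied.
E2 (Δl = 0,±2, l_i+l_f ≥ 2): satisfied.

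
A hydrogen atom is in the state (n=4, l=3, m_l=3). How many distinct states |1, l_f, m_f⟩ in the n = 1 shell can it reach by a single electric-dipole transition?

E1 requires l_f ∈ {2, 4}, but neither lies in [0, 0], so no final state is reachable.
Total: 0.

0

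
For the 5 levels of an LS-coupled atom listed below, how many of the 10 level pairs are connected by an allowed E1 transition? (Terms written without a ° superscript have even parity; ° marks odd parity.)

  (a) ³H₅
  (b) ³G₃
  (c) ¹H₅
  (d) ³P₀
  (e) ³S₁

(a)–(b): forbidden (parity, ΔJ).
(a)–(c): forbidden (parity, ΔS).
(a)–(d): forbidden (parity, ΔL, ΔJ).
(a)–(e): forbidden (parity, ΔL, ΔJ).
(b)–(c): forbidden (parity, ΔS, ΔJ).
(b)–(d): forbidden (parity, ΔL, ΔJ).
(b)–(e): forbidden (parity, ΔL, ΔJ).
(c)–(d): forbidden (parity, ΔS, ΔL, ΔJ).
(c)–(e): forbidden (parity, ΔS, ΔL, ΔJ).
(d)–(e): forbidden (parity).
Allowed pairs: 0 of 10.

0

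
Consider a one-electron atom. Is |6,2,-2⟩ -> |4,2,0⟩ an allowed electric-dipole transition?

forbidden

l: 2 → 2 (Δl = +0). Δl = ±1 ✗.
Δm_l = 0 − (-2) = +2. E1 requires Δm_l = 0, ±1: ✗.
The transition is electric-dipole forbidden.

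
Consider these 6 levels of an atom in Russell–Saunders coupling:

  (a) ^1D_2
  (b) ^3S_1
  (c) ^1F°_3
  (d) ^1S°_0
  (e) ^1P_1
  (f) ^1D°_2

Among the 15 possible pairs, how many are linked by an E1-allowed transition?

4

(a)–(b): forbidden (parity, ΔS, ΔL).
(a)–(c): allowed.
(a)–(d): forbidden (ΔL, ΔJ).
(a)–(e): forbidden (parity).
(a)–(f): allowed.
(b)–(c): forbidden (ΔS, ΔL, ΔJ).
(b)–(d): forbidden (ΔS, ΔL).
(b)–(e): forbidden (parity, ΔS).
(b)–(f): forbidden (ΔS, ΔL).
(c)–(d): forbidden (parity, ΔL, ΔJ).
(c)–(e): forbidden (ΔL, ΔJ).
(c)–(f): forbidden (parity).
(d)–(e): allowed.
(d)–(f): forbidden (parity, ΔL, ΔJ).
(e)–(f): allowed.
Allowed pairs: 4 of 15.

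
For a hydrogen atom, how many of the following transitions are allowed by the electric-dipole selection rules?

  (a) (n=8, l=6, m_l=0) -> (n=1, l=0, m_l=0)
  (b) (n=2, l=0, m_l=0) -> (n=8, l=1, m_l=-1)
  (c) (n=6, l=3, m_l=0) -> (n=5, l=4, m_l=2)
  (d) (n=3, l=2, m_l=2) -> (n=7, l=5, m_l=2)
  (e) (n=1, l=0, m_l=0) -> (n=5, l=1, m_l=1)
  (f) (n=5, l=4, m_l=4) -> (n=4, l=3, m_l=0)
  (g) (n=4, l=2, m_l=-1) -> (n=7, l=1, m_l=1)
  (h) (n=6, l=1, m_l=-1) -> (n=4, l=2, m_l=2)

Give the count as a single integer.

(a) forbidden — Δl = -6 (E1 requires Δl = ±1)
(b) allowed
(c) forbidden — Δm_l = +2 (E1 requires Δm_l = 0, ±1)
(d) forbidden — Δl = +3 (E1 requires Δl = ±1)
(e) allowed
(f) forbidden — Δm_l = -4 (E1 requires Δm_l = 0, ±1)
(g) forbidden — Δm_l = +2 (E1 requires Δm_l = 0, ±1)
(h) forbidden — Δm_l = +3 (E1 requires Δm_l = 0, ±1)
Total allowed: 2 of 8.

2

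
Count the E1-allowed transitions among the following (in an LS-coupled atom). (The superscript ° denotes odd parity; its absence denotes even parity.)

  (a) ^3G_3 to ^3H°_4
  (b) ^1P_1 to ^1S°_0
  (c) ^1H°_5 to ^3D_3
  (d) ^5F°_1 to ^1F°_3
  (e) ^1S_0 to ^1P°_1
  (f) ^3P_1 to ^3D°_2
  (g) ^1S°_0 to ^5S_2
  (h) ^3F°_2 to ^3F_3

5

(a) allowed
(b) allowed
(c) forbidden (ΔS, ΔL, ΔJ fail)
(d) forbidden (parity, ΔS, ΔJ fail)
(e) allowed
(f) allowed
(g) forbidden (ΔS, ΔL, ΔJ fail)
(h) allowed
Total allowed: 5 of 8.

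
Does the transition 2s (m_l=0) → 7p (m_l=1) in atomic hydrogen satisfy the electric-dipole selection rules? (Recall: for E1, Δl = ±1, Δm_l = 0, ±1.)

allowed

l: 0 → 1 (Δl = +1). Δl = ±1 ✓.
m_l: 0 → 1 (Δm_l = +1). |Δm_l| ≤ 1 ✓.
All E1 selection rules are satisfied.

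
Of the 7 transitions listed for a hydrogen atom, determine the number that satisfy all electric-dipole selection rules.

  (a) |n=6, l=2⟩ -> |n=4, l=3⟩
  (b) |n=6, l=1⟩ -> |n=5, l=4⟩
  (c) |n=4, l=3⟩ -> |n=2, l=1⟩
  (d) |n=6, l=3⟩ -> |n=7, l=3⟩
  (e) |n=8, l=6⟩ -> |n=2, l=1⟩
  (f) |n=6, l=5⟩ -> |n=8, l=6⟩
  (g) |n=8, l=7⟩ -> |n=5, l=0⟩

(a) allowed
(b) forbidden — Δl = +3 (E1 requires Δl = ±1)
(c) forbidden — Δl = -2 (E1 requires Δl = ±1)
(d) forbidden — Δl = +0 (E1 requires Δl = ±1)
(e) forbidden — Δl = -5 (E1 requires Δl = ±1)
(f) allowed
(g) forbidden — Δl = -7 (E1 requires Δl = ±1)
Total allowed: 2 of 7.

2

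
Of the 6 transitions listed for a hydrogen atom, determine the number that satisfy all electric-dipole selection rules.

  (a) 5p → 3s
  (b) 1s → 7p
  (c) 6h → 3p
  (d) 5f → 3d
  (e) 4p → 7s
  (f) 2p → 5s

5

(a) allowed
(b) allowed
(c) forbidden — Δl = -4 (E1 requires Δl = ±1)
(d) allowed
(e) allowed
(f) allowed
Total allowed: 5 of 6.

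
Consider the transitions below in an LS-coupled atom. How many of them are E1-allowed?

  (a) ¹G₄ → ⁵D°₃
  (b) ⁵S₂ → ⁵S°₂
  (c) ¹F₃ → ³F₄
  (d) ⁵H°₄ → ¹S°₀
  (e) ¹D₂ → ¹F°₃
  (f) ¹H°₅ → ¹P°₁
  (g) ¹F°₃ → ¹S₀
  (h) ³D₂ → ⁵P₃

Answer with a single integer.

1

(a) forbidden (ΔS, ΔL fail)
(b) forbidden (ΔL fails)
(c) forbidden (parity, ΔS fail)
(d) forbidden (parity, ΔS, ΔL, ΔJ fail)
(e) allowed
(f) forbidden (parity, ΔL, ΔJ fail)
(g) forbidden (ΔL, ΔJ fail)
(h) forbidden (parity, ΔS fail)
Total allowed: 1 of 8.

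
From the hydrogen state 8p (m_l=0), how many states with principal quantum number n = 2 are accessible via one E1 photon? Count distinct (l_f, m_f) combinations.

E1 requires Δl = ±1, so l_f ∈ {0, 2}; with 0 ≤ l_f ≤ n_f−1 = 1, the allowed l_f values are {0}.
For l_f = 0: m_f ∈ {m_i−1, m_i, m_i+1} ∩ [−0, 0] = {0} → 1 state.
Total: 1.

1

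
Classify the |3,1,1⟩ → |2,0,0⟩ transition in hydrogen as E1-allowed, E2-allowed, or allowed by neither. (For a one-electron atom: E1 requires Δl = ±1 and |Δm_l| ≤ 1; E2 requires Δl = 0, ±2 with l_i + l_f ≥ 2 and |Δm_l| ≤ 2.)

Δl = 0 − 1 = -1; l_i + l_f = 1.
Δm_l = -1.
E1 (Δl = ±1, |Δm_l| ≤ 1): satisfied.
E2 (Δl = 0,±2, l_i+l_f ≥ 2, |Δm_l| ≤ 2): not satisfied.

E1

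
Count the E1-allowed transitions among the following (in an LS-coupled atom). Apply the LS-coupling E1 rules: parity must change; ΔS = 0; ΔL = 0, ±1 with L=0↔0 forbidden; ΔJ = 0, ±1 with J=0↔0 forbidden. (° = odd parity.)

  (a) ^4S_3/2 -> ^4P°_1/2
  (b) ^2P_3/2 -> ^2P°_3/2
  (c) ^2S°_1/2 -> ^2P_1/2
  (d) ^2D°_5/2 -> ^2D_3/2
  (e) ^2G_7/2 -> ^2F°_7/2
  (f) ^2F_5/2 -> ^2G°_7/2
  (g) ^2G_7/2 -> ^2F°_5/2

7

(a) allowed
(b) allowed
(c) allowed
(d) allowed
(e) allowed
(f) allowed
(g) allowed
Total allowed: 7 of 7.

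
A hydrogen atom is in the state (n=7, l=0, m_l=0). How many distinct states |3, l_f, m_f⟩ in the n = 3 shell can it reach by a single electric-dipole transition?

3

E1 requires Δl = ±1, so l_f ∈ {-1, 1}; with 0 ≤ l_f ≤ n_f−1 = 2, the allowed l_f values are {1}.
For l_f = 1: m_f ∈ {m_i−1, m_i, m_i+1} ∩ [−1, 1] = {-1, 0, 1} → 3 states.
Total: 3.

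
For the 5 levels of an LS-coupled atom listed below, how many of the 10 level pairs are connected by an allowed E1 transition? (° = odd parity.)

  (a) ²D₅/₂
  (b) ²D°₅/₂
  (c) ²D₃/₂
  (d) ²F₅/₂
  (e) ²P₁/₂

(a)–(b): allowed.
(a)–(c): forbidden (parity).
(a)–(d): forbidden (parity).
(a)–(e): forbidden (parity, ΔJ).
(b)–(c): allowed.
(b)–(d): allowed.
(b)–(e): forbidden (ΔJ).
(c)–(d): forbidden (parity).
(c)–(e): forbidden (parity).
(d)–(e): forbidden (parity, ΔL, ΔJ).
Allowed pairs: 3 of 10.

3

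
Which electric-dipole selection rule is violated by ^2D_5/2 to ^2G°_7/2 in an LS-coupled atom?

the ΔL = 0, ±1 rule

Reading off the term symbols: S 1/2→1/2, L 2→4, J 5/2→7/2, parity even→odd.
ΔJ = 0, ±1 (not J=0↔0): J: 5/2 → 7/2, ΔJ = +1 — ✓.
ΔL = 0, ±1 (not L=0↔0): L: 2 → 4, ΔL = +2 — ✗.
Parity must change: even → odd — ✓.
ΔS = 0: S: 1/2 → 1/2 — ✓.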